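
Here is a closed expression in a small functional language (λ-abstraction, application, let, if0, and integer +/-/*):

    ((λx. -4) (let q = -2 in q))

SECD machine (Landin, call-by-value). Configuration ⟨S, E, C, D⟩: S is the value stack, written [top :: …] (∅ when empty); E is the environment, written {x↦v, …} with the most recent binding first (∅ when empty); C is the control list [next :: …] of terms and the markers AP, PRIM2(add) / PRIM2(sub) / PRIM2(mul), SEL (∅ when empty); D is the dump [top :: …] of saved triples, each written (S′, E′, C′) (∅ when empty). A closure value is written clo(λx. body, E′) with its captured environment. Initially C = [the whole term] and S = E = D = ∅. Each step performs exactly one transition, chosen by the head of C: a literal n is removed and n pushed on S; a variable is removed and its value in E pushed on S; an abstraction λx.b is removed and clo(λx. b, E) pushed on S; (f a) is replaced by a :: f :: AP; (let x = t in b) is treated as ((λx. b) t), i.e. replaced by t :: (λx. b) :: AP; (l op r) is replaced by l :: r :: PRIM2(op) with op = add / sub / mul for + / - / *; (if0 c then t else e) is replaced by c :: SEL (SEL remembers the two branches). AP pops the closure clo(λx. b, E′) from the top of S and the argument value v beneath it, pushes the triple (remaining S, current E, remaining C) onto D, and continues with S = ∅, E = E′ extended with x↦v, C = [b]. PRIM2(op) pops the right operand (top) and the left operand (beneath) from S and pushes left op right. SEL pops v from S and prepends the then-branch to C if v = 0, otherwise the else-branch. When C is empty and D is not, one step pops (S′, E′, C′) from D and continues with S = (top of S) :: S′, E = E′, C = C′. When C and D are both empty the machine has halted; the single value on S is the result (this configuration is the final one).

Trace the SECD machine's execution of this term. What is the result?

Answer: -4

Machine steps:
t=0: ⟨S=∅; E=∅; C=[((λx. -4) (let q = -2 in q))]; D=∅⟩
t=1: ⟨S=∅; E=∅; C=[(let q = -2 in q) :: (λx. -4) :: AP]; D=∅⟩
t=2: ⟨S=∅; E=∅; C=[-2 :: (λq. q) :: AP :: (λx. -4) :: AP]; D=∅⟩
t=3: ⟨S=[-2]; E=∅; C=[(λq. q) :: AP :: (λx. -4) :: AP]; D=∅⟩
t=4: ⟨S=[clo(λq. q, ∅) :: -2]; E=∅; C=[AP :: (λx. -4) :: AP]; D=∅⟩
t=5: ⟨S=∅; E={q↦-2}; C=[q]; D=[(∅, ∅, [(λx. -4) :: AP])]⟩
t=6: ⟨S=[-2]; E={q↦-2}; C=∅; D=[(∅, ∅, [(λx. -4) :: AP])]⟩
t=7: ⟨S=[-2]; E=∅; C=[(λx. -4) :: AP]; D=∅⟩
t=8: ⟨S=[clo(λx. -4, ∅) :: -2]; E=∅; C=[AP]; D=∅⟩
t=9: ⟨S=∅; E={x↦-2}; C=[-4]; D=[(∅, ∅, ∅)]⟩
t=10: ⟨S=[-4]; E={x↦-2}; C=∅; D=[(∅, ∅, ∅)]⟩
t=11: ⟨S=[-4]; E=∅; C=∅; D=∅⟩
→ final value -4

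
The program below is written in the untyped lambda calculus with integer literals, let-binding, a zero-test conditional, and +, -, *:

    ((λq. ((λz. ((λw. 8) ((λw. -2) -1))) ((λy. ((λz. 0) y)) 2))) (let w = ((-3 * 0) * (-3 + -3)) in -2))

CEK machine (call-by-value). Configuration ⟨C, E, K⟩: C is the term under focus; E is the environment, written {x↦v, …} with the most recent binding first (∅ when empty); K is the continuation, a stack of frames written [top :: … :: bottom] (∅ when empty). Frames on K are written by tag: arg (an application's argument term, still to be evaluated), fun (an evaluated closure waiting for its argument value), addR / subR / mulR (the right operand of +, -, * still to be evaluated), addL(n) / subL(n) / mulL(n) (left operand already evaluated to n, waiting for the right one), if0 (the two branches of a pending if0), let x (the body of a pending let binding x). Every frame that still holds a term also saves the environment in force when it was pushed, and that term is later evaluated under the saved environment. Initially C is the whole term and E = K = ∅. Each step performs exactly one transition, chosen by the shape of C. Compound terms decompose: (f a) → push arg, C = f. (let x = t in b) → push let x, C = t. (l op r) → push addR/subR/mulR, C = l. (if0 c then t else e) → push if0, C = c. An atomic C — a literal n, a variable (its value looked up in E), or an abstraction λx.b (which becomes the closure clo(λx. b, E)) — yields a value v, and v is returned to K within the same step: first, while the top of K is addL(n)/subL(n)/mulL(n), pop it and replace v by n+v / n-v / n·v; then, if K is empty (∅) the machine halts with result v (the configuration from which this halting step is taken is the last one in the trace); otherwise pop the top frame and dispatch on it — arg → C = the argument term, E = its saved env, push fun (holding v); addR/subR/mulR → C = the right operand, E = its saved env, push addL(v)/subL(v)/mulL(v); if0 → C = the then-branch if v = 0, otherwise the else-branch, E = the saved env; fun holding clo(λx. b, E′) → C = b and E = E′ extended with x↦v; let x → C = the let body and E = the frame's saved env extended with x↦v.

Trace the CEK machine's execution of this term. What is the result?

Answer: 8

Derivation:
step 0: ⟨C=((λq. ((λz. ((λw. 8) ((λw. -2) -1))) ((λy. ((λz. 0) y)) 2))) (let w = ((-3 * 0) * (-3 + -3)) in -2)); E=∅; K=∅⟩
step 1: ⟨C=(λq. ((λz. ((λw. 8) ((λw. -2) -1))) ((λy. ((λz. 0) y)) 2))); E=∅; K=[arg]⟩
step 2: ⟨C=(let w = ((-3 * 0) * (-3 + -3)) in -2); E=∅; K=[fun]⟩
step 3: ⟨C=((-3 * 0) * (-3 + -3)); E=∅; K=[let w :: fun]⟩
step 4: ⟨C=(-3 * 0); E=∅; K=[mulR :: let w :: fun]⟩
step 5: ⟨C=-3; E=∅; K=[mulR :: mulR :: let w :: fun]⟩
step 6: ⟨C=0; E=∅; K=[mulL(-3) :: mulR :: let w :: fun]⟩
step 7: ⟨C=(-3 + -3); E=∅; K=[mulL(0) :: let w :: fun]⟩
step 8: ⟨C=-3; E=∅; K=[addR :: mulL(0) :: let w :: fun]⟩
step 9: ⟨C=-3; E=∅; K=[addL(-3) :: mulL(0) :: let w :: fun]⟩
step 10: ⟨C=-2; E={w↦0}; K=[fun]⟩
step 11: ⟨C=((λz. ((λw. 8) ((λw. -2) -1))) ((λy. ((λz. 0) y)) 2)); E={q↦-2}; K=∅⟩
step 12: ⟨C=(λz. ((λw. 8) ((λw. -2) -1))); E={q↦-2}; K=[arg]⟩
step 13: ⟨C=((λy. ((λz. 0) y)) 2); E={q↦-2}; K=[fun]⟩
step 14: ⟨C=(λy. ((λz. 0) y)); E={q↦-2}; K=[arg :: fun]⟩
step 15: ⟨C=2; E={q↦-2}; K=[fun :: fun]⟩
step 16: ⟨C=((λz. 0) y); E={y↦2, q↦-2}; K=[fun]⟩
step 17: ⟨C=(λz. 0); E={y↦2, q↦-2}; K=[arg :: fun]⟩
step 18: ⟨C=y; E={y↦2, q↦-2}; K=[fun :: fun]⟩
step 19: ⟨C=0; E={z↦2, y↦2, q↦-2}; K=[fun]⟩
step 20: ⟨C=((λw. 8) ((λw. -2) -1)); E={z↦0, q↦-2}; K=∅⟩
step 21: ⟨C=(λw. 8); E={z↦0, q↦-2}; K=[arg]⟩
step 22: ⟨C=((λw. -2) -1); E={z↦0, q↦-2}; K=[fun]⟩
step 23: ⟨C=(λw. -2); E={z↦0, q↦-2}; K=[arg :: fun]⟩
step 24: ⟨C=-1; E={z↦0, q↦-2}; K=[fun :: fun]⟩
step 25: ⟨C=-2; E={w↦-1, z↦0, q↦-2}; K=[fun]⟩
step 26: ⟨C=8; E={w↦-2, z↦0, q↦-2}; K=∅⟩
→ final value 8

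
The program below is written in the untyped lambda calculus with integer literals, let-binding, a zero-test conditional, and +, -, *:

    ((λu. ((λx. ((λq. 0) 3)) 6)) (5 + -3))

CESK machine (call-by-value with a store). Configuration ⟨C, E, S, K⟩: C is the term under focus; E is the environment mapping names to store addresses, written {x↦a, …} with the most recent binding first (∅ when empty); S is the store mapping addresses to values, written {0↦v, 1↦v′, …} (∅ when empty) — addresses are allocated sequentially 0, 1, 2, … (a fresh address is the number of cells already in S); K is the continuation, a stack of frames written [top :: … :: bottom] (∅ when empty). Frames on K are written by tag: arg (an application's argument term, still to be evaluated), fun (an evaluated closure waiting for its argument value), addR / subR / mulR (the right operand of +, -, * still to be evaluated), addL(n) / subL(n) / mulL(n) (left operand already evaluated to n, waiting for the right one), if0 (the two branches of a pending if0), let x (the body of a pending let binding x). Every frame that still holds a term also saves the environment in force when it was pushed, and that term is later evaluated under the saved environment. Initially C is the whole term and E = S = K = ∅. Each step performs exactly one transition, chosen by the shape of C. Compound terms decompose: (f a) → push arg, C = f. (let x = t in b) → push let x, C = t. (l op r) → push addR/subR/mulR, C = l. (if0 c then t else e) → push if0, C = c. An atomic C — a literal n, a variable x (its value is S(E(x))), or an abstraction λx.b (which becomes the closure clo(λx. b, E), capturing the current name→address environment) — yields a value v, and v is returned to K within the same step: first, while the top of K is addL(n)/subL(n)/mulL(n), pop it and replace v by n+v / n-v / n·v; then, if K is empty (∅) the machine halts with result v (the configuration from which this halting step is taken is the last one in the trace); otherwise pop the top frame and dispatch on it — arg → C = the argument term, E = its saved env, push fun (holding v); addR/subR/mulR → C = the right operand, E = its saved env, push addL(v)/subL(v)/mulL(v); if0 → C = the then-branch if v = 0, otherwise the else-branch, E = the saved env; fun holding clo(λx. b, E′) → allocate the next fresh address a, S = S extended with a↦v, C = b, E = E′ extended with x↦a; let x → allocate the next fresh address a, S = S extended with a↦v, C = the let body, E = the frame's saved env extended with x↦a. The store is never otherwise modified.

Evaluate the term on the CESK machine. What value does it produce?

[0] ⟨C=((λu. ((λx. ((λq. 0) 3)) 6)) (5 + -3)); E=∅; S=∅; K=∅⟩
[1] ⟨C=(λu. ((λx. ((λq. 0) 3)) 6)); E=∅; S=∅; K=[arg]⟩
[2] ⟨C=(5 + -3); E=∅; S=∅; K=[fun]⟩
[3] ⟨C=5; E=∅; S=∅; K=[addR :: fun]⟩
[4] ⟨C=-3; E=∅; S=∅; K=[addL(5) :: fun]⟩
[5] ⟨C=((λx. ((λq. 0) 3)) 6); E={u↦0}; S={0↦2}; K=∅⟩
[6] ⟨C=(λx. ((λq. 0) 3)); E={u↦0}; S={0↦2}; K=[arg]⟩
[7] ⟨C=6; E={u↦0}; S={0↦2}; K=[fun]⟩
[8] ⟨C=((λq. 0) 3); E={x↦1, u↦0}; S={0↦2, 1↦6}; K=∅⟩
[9] ⟨C=(λq. 0); E={x↦1, u↦0}; S={0↦2, 1↦6}; K=[arg]⟩
[10] ⟨C=3; E={x↦1, u↦0}; S={0↦2, 1↦6}; K=[fun]⟩
[11] ⟨C=0; E={q↦2, x↦1, u↦0}; S={0↦2, 1↦6, 2↦3}; K=∅⟩
→ final value 0

Answer: 0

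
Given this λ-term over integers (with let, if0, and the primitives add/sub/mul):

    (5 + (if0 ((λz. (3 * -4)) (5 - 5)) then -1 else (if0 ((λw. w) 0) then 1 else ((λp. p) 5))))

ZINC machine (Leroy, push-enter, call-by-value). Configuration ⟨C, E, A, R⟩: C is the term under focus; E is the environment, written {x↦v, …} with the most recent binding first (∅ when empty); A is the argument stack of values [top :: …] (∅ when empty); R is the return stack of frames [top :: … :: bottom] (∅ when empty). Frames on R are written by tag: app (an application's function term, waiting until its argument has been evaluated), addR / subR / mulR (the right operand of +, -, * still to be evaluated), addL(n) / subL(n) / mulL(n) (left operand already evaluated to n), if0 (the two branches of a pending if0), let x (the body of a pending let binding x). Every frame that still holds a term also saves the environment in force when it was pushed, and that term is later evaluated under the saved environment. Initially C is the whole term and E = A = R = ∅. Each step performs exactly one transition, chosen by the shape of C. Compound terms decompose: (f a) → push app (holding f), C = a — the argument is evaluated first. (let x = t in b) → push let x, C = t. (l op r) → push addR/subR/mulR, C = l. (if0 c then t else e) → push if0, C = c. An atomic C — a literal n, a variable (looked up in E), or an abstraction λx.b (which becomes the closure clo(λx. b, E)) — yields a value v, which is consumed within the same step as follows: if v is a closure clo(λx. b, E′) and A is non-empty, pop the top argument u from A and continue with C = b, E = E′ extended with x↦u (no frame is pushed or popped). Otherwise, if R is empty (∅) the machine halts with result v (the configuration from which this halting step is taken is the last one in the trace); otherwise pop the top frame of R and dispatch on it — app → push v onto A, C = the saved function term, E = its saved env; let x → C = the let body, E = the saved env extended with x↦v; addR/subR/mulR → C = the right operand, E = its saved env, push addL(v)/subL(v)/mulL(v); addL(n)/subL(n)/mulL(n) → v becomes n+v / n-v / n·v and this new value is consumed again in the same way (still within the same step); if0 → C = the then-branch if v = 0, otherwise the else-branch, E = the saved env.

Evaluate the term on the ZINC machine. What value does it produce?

[0] ⟨C=(5 + (if0 ((λz. (3 * -4)) (5 - 5)) then -1 else (if0 ((λw. w) 0) then 1 else ((λp. p) 5)))); E=∅; A=∅; R=∅⟩
[1] ⟨C=5; E=∅; A=∅; R=[addR]⟩
[2] ⟨C=(if0 ((λz. (3 * -4)) (5 - 5)) then -1 else (if0 ((λw. w) 0) then 1 else ((λp. p) 5))); E=∅; A=∅; R=[addL(5)]⟩
[3] ⟨C=((λz. (3 * -4)) (5 - 5)); E=∅; A=∅; R=[if0 :: addL(5)]⟩
[4] ⟨C=(5 - 5); E=∅; A=∅; R=[app :: if0 :: addL(5)]⟩
[5] ⟨C=5; E=∅; A=∅; R=[subR :: app :: if0 :: addL(5)]⟩
[6] ⟨C=5; E=∅; A=∅; R=[subL(5) :: app :: if0 :: addL(5)]⟩
[7] ⟨C=(λz. (3 * -4)); E=∅; A=[0]; R=[if0 :: addL(5)]⟩
[8] ⟨C=(3 * -4); E={z↦0}; A=∅; R=[if0 :: addL(5)]⟩
[9] ⟨C=3; E={z↦0}; A=∅; R=[mulR :: if0 :: addL(5)]⟩
[10] ⟨C=-4; E={z↦0}; A=∅; R=[mulL(3) :: if0 :: addL(5)]⟩
[11] ⟨C=(if0 ((λw. w) 0) then 1 else ((λp. p) 5)); E=∅; A=∅; R=[addL(5)]⟩
[12] ⟨C=((λw. w) 0); E=∅; A=∅; R=[if0 :: addL(5)]⟩
[13] ⟨C=0; E=∅; A=∅; R=[app :: if0 :: addL(5)]⟩
[14] ⟨C=(λw. w); E=∅; A=[0]; R=[if0 :: addL(5)]⟩
[15] ⟨C=w; E={w↦0}; A=∅; R=[if0 :: addL(5)]⟩
[16] ⟨C=1; E=∅; A=∅; R=[addL(5)]⟩
→ final value 6

Answer: 6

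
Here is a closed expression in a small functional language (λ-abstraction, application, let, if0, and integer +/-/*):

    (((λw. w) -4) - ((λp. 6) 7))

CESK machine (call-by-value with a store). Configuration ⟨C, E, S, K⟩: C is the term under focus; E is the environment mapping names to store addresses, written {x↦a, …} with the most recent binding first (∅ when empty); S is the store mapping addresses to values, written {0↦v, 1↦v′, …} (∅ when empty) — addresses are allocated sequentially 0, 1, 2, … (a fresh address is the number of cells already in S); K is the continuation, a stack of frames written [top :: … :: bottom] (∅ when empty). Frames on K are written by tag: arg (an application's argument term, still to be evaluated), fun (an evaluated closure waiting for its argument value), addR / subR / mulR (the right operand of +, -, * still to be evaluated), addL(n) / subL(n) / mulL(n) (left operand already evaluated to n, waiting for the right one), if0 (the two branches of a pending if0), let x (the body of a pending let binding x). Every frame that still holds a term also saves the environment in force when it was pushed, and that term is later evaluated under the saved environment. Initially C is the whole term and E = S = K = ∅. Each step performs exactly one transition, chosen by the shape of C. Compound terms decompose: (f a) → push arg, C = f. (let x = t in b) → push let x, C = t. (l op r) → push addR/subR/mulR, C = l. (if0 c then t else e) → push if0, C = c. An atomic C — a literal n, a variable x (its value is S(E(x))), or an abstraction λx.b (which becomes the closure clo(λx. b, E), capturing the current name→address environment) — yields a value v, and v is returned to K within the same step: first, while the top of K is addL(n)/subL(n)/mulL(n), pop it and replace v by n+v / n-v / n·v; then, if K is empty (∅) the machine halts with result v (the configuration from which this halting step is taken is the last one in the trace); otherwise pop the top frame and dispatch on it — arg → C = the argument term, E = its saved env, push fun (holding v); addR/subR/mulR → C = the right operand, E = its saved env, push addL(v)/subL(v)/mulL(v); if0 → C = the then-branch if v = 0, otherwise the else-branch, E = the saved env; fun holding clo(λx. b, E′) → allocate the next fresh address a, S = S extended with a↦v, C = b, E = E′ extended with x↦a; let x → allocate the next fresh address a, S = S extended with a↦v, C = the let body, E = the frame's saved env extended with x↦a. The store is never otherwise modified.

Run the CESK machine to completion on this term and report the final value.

Answer: -10

Derivation:
[0] <C=(((λw. w) -4) - ((λp. 6) 7)), E=∅, S=∅, K=∅>
[1] <C=((λw. w) -4), E=∅, S=∅, K=[subR]>
[2] <C=(λw. w), E=∅, S=∅, K=[arg :: subR]>
[3] <C=-4, E=∅, S=∅, K=[fun :: subR]>
[4] <C=w, E={w↦0}, S={0↦-4}, K=[subR]>
[5] <C=((λp. 6) 7), E=∅, S={0↦-4}, K=[subL(-4)]>
[6] <C=(λp. 6), E=∅, S={0↦-4}, K=[arg :: subL(-4)]>
[7] <C=7, E=∅, S={0↦-4}, K=[fun :: subL(-4)]>
[8] <C=6, E={p↦1}, S={0↦-4, 1↦7}, K=[subL(-4)]>
→ final value -10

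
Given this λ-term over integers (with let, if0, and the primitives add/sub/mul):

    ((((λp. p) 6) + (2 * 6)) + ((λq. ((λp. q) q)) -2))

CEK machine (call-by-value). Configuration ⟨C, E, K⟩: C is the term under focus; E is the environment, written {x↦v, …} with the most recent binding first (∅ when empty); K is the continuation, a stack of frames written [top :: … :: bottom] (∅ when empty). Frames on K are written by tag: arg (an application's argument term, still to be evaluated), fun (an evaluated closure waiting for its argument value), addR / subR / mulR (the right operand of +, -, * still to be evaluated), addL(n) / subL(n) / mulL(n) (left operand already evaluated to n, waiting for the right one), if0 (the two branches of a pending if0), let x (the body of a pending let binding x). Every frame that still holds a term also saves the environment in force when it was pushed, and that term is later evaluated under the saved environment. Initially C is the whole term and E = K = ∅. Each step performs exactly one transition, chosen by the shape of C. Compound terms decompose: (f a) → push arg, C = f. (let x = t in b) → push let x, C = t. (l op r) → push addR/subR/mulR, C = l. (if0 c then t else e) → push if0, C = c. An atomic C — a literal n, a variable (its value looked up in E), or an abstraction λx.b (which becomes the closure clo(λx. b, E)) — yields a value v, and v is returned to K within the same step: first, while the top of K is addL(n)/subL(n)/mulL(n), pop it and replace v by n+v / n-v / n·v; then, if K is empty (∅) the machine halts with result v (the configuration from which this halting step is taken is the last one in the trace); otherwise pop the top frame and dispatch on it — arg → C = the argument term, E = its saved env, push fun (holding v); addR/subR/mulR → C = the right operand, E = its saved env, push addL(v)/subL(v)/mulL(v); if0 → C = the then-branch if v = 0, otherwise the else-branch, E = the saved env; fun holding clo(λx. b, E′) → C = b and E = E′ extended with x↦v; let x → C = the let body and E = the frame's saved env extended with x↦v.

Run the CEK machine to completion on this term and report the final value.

Answer: 16

Execution trace:
t=0: ⟨C=((((λp. p) 6) + (2 * 6)) + ((λq. ((λp. q) q)) -2)); E=∅; K=∅⟩
t=1: ⟨C=(((λp. p) 6) + (2 * 6)); E=∅; K=[addR]⟩
t=2: ⟨C=((λp. p) 6); E=∅; K=[addR :: addR]⟩
t=3: ⟨C=(λp. p); E=∅; K=[arg :: addR :: addR]⟩
t=4: ⟨C=6; E=∅; K=[fun :: addR :: addR]⟩
t=5: ⟨C=p; E={p↦6}; K=[addR :: addR]⟩
t=6: ⟨C=(2 * 6); E=∅; K=[addL(6) :: addR]⟩
t=7: ⟨C=2; E=∅; K=[mulR :: addL(6) :: addR]⟩
t=8: ⟨C=6; E=∅; K=[mulL(2) :: addL(6) :: addR]⟩
t=9: ⟨C=((λq. ((λp. q) q)) -2); E=∅; K=[addL(18)]⟩
t=10: ⟨C=(λq. ((λp. q) q)); E=∅; K=[arg :: addL(18)]⟩
t=11: ⟨C=-2; E=∅; K=[fun :: addL(18)]⟩
t=12: ⟨C=((λp. q) q); E={q↦-2}; K=[addL(18)]⟩
t=13: ⟨C=(λp. q); E={q↦-2}; K=[arg :: addL(18)]⟩
t=14: ⟨C=q; E={q↦-2}; K=[fun :: addL(18)]⟩
t=15: ⟨C=q; E={p↦-2, q↦-2}; K=[addL(18)]⟩
→ final value 16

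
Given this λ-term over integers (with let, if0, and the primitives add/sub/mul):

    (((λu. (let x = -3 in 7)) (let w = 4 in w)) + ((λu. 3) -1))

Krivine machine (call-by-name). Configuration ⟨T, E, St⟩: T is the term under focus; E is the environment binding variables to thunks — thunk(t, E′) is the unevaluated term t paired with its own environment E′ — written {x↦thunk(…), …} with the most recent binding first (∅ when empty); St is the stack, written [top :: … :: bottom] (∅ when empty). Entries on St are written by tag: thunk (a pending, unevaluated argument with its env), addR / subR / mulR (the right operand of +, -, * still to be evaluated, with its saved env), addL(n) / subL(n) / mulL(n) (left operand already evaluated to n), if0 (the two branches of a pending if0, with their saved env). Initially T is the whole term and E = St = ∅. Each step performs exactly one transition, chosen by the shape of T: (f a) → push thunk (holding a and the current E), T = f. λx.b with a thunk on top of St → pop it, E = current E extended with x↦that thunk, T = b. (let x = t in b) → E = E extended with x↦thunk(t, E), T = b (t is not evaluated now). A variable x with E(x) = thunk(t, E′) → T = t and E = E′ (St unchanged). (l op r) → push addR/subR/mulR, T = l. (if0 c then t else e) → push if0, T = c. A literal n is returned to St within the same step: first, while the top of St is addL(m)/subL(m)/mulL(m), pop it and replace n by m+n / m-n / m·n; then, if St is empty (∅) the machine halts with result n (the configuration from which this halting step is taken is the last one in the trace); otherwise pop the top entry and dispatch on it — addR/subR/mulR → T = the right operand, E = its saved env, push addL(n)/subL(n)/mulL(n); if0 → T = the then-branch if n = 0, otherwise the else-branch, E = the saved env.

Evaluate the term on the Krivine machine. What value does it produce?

Answer: 10

Derivation:
t=0: ⟨T=(((λu. (let x = -3 in 7)) (let w = 4 in w)) + ((λu. 3) -1)); E=∅; St=∅⟩
t=1: ⟨T=((λu. (let x = -3 in 7)) (let w = 4 in w)); E=∅; St=[addR]⟩
t=2: ⟨T=(λu. (let x = -3 in 7)); E=∅; St=[thunk :: addR]⟩
t=3: ⟨T=(let x = -3 in 7); E={u↦thunk((let w = 4 in w), ∅)}; St=[addR]⟩
t=4: ⟨T=7; E={x↦thunk(-3, {u↦thunk((let w = 4 in w), ∅)}), u↦thunk((let w = 4 in w), ∅)}; St=[addR]⟩
t=5: ⟨T=((λu. 3) -1); E=∅; St=[addL(7)]⟩
t=6: ⟨T=(λu. 3); E=∅; St=[thunk :: addL(7)]⟩
t=7: ⟨T=3; E={u↦thunk(-1, ∅)}; St=[addL(7)]⟩
→ final value 10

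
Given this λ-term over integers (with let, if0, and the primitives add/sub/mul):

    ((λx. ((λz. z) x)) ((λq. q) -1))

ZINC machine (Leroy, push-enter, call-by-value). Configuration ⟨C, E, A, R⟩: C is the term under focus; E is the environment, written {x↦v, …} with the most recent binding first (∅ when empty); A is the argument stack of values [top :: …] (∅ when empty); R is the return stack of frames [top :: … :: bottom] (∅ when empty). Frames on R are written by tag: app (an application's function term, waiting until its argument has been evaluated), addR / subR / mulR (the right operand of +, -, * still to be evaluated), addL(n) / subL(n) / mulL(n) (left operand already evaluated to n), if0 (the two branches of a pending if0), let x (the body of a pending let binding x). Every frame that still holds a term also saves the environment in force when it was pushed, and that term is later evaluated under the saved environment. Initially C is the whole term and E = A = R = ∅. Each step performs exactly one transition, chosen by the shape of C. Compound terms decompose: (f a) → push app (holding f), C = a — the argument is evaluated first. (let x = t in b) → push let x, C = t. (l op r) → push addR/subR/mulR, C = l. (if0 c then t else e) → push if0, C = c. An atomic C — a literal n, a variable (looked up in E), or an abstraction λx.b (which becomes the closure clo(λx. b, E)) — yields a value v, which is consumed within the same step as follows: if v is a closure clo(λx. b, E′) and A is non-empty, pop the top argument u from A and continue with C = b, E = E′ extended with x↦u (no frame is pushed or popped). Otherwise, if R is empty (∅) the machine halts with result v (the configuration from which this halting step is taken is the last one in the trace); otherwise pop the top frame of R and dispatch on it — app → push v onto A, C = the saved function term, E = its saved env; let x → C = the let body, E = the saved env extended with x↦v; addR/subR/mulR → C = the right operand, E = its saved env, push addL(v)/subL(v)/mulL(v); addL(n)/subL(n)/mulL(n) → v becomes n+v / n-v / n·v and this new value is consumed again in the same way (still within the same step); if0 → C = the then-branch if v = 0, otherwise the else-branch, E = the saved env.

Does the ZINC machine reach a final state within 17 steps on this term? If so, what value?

Answer: -1

Machine steps:
step 0: [C=((λx. ((λz. z) x)) ((λq. q) -1)) | E=∅ | A=∅ | R=∅]
step 1: [C=((λq. q) -1) | E=∅ | A=∅ | R=[app]]
step 2: [C=-1 | E=∅ | A=∅ | R=[app :: app]]
step 3: [C=(λq. q) | E=∅ | A=[-1] | R=[app]]
step 4: [C=q | E={q↦-1} | A=∅ | R=[app]]
step 5: [C=(λx. ((λz. z) x)) | E=∅ | A=[-1] | R=∅]
step 6: [C=((λz. z) x) | E={x↦-1} | A=∅ | R=∅]
step 7: [C=x | E={x↦-1} | A=∅ | R=[app]]
step 8: [C=(λz. z) | E={x↦-1} | A=[-1] | R=∅]
step 9: [C=z | E={z↦-1, x↦-1} | A=∅ | R=∅]
→ final value -1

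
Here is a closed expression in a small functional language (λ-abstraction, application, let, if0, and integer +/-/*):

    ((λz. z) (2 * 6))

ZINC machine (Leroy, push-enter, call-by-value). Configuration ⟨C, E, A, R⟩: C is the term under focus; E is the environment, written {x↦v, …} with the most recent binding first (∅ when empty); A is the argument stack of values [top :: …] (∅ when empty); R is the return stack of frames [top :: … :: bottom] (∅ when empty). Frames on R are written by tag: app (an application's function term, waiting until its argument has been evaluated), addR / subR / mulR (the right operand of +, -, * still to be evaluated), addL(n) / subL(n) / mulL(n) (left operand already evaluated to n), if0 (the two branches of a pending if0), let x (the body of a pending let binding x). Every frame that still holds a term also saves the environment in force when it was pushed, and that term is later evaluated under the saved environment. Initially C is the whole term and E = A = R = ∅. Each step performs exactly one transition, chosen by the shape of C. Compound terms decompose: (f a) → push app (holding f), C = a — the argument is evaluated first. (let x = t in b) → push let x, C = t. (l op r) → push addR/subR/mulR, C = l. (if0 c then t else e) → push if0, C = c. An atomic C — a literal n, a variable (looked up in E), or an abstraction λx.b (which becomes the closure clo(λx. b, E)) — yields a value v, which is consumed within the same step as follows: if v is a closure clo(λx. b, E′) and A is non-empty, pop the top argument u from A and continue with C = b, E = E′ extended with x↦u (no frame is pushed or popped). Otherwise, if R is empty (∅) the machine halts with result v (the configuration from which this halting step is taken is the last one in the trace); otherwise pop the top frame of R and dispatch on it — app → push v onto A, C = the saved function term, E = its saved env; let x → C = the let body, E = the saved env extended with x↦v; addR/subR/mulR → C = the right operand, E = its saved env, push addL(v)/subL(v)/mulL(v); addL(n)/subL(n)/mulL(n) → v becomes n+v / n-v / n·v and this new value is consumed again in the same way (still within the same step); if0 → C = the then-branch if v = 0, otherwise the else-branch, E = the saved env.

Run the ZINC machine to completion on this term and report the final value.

t=0: [C=((λz. z) (2 * 6)) | E=∅ | A=∅ | R=∅]
t=1: [C=(2 * 6) | E=∅ | A=∅ | R=[app]]
t=2: [C=2 | E=∅ | A=∅ | R=[mulR :: app]]
t=3: [C=6 | E=∅ | A=∅ | R=[mulL(2) :: app]]
t=4: [C=(λz. z) | E=∅ | A=[12] | R=∅]
t=5: [C=z | E={z↦12} | A=∅ | R=∅]
→ final value 12

Answer: 12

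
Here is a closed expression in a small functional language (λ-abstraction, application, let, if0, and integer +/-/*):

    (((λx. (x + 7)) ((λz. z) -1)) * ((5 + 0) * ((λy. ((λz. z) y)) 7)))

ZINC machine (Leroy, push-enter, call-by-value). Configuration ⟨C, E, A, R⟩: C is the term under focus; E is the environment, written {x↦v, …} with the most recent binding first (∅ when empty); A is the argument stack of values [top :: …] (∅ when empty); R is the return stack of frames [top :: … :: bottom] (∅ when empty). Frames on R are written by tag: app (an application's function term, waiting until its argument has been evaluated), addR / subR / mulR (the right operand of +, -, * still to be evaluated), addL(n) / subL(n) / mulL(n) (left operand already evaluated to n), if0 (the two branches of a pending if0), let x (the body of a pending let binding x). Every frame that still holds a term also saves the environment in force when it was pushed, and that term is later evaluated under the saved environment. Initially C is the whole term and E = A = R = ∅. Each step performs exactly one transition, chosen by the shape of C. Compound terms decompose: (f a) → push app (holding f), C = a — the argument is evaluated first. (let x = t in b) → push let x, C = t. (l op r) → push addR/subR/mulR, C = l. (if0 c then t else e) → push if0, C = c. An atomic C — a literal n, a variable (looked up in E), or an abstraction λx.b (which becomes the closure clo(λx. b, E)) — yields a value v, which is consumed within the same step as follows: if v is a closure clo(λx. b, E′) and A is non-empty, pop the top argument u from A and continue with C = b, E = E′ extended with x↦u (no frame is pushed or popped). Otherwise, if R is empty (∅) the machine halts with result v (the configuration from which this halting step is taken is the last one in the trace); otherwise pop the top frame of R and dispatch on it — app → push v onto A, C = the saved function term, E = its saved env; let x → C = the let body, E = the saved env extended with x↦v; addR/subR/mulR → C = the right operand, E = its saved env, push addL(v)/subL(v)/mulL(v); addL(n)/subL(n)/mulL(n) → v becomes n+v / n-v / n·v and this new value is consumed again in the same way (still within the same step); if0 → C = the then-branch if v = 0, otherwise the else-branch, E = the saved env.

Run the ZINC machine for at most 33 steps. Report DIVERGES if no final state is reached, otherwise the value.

step 0: <C=(((λx. (x + 7)) ((λz. z) -1)) * ((5 + 0) * ((λy. ((λz. z) y)) 7))), E=∅, A=∅, R=∅>
step 1: <C=((λx. (x + 7)) ((λz. z) -1)), E=∅, A=∅, R=[mulR]>
step 2: <C=((λz. z) -1), E=∅, A=∅, R=[app :: mulR]>
step 3: <C=-1, E=∅, A=∅, R=[app :: app :: mulR]>
step 4: <C=(λz. z), E=∅, A=[-1], R=[app :: mulR]>
step 5: <C=z, E={z↦-1}, A=∅, R=[app :: mulR]>
step 6: <C=(λx. (x + 7)), E=∅, A=[-1], R=[mulR]>
step 7: <C=(x + 7), E={x↦-1}, A=∅, R=[mulR]>
step 8: <C=x, E={x↦-1}, A=∅, R=[addR :: mulR]>
step 9: <C=7, E={x↦-1}, A=∅, R=[addL(-1) :: mulR]>
step 10: <C=((5 + 0) * ((λy. ((λz. z) y)) 7)), E=∅, A=∅, R=[mulL(6)]>
step 11: <C=(5 + 0), E=∅, A=∅, R=[mulR :: mulL(6)]>
step 12: <C=5, E=∅, A=∅, R=[addR :: mulR :: mulL(6)]>
step 13: <C=0, E=∅, A=∅, R=[addL(5) :: mulR :: mulL(6)]>
step 14: <C=((λy. ((λz. z) y)) 7), E=∅, A=∅, R=[mulL(5) :: mulL(6)]>
step 15: <C=7, E=∅, A=∅, R=[app :: mulL(5) :: mulL(6)]>
step 16: <C=(λy. ((λz. z) y)), E=∅, A=[7], R=[mulL(5) :: mulL(6)]>
step 17: <C=((λz. z) y), E={y↦7}, A=∅, R=[mulL(5) :: mulL(6)]>
step 18: <C=y, E={y↦7}, A=∅, R=[app :: mulL(5) :: mulL(6)]>
step 19: <C=(λz. z), E={y↦7}, A=[7], R=[mulL(5) :: mulL(6)]>
step 20: <C=z, E={z↦7, y↦7}, A=∅, R=[mulL(5) :: mulL(6)]>
→ final value 210

Answer: 210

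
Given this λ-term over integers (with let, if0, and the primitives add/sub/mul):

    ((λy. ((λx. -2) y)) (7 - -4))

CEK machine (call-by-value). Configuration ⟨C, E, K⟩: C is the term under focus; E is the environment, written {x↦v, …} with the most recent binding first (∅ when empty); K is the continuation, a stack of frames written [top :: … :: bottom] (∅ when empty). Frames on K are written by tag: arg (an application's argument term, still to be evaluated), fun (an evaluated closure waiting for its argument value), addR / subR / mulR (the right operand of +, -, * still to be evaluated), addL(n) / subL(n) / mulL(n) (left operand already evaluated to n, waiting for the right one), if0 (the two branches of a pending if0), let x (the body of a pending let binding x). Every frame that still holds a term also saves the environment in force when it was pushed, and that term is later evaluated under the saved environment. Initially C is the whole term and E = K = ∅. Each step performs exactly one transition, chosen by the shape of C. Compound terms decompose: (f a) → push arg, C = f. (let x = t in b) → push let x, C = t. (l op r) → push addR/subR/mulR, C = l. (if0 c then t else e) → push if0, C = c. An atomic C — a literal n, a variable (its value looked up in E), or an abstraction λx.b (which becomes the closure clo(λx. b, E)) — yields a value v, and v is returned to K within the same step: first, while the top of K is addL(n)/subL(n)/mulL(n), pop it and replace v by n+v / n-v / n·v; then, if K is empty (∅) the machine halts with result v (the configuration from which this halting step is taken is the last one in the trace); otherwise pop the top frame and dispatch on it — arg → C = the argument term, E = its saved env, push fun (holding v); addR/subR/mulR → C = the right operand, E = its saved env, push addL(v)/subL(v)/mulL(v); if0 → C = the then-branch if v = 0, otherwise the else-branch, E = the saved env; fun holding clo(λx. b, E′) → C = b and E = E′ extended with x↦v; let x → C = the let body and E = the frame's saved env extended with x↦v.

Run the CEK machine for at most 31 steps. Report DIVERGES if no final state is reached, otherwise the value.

Answer: -2

Derivation:
step 0: [C=((λy. ((λx. -2) y)) (7 - -4)) | E=∅ | K=∅]
step 1: [C=(λy. ((λx. -2) y)) | E=∅ | K=[arg]]
step 2: [C=(7 - -4) | E=∅ | K=[fun]]
step 3: [C=7 | E=∅ | K=[subR :: fun]]
step 4: [C=-4 | E=∅ | K=[subL(7) :: fun]]
step 5: [C=((λx. -2) y) | E={y↦11} | K=∅]
step 6: [C=(λx. -2) | E={y↦11} | K=[arg]]
step 7: [C=y | E={y↦11} | K=[fun]]
step 8: [C=-2 | E={x↦11, y↦11} | K=∅]
→ final value -2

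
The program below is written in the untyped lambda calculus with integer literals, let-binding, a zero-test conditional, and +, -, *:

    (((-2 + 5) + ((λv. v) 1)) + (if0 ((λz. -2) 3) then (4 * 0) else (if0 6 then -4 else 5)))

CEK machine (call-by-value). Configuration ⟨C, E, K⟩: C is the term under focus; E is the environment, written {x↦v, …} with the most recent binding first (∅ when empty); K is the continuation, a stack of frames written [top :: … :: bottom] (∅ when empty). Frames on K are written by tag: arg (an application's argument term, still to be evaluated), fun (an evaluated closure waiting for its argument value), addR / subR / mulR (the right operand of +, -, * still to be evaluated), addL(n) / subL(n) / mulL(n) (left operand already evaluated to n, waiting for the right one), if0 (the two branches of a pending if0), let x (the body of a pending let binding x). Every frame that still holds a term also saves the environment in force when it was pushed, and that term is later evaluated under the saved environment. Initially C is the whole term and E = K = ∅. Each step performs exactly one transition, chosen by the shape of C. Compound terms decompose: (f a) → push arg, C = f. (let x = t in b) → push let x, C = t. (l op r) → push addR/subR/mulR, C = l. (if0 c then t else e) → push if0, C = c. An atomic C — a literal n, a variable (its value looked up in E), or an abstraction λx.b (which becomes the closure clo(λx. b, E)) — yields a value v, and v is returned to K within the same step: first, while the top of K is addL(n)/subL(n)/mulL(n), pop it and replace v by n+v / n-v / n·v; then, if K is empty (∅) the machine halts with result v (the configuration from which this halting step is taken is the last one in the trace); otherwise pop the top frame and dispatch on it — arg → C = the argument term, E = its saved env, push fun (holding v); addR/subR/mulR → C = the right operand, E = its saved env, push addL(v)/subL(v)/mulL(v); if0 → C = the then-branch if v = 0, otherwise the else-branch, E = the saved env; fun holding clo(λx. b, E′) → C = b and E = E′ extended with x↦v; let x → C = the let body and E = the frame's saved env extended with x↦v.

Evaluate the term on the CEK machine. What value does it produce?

t=0: <C=(((-2 + 5) + ((λv. v) 1)) + (if0 ((λz. -2) 3) then (4 * 0) else (if0 6 then -4 else 5))), E=∅, K=∅>
t=1: <C=((-2 + 5) + ((λv. v) 1)), E=∅, K=[addR]>
t=2: <C=(-2 + 5), E=∅, K=[addR :: addR]>
t=3: <C=-2, E=∅, K=[addR :: addR :: addR]>
t=4: <C=5, E=∅, K=[addL(-2) :: addR :: addR]>
t=5: <C=((λv. v) 1), E=∅, K=[addL(3) :: addR]>
t=6: <C=(λv. v), E=∅, K=[arg :: addL(3) :: addR]>
t=7: <C=1, E=∅, K=[fun :: addL(3) :: addR]>
t=8: <C=v, E={v↦1}, K=[addL(3) :: addR]>
t=9: <C=(if0 ((λz. -2) 3) then (4 * 0) else (if0 6 then -4 else 5)), E=∅, K=[addL(4)]>
t=10: <C=((λz. -2) 3), E=∅, K=[if0 :: addL(4)]>
t=11: <C=(λz. -2), E=∅, K=[arg :: if0 :: addL(4)]>
t=12: <C=3, E=∅, K=[fun :: if0 :: addL(4)]>
t=13: <C=-2, E={z↦3}, K=[if0 :: addL(4)]>
t=14: <C=(if0 6 then -4 else 5), E=∅, K=[addL(4)]>
t=15: <C=6, E=∅, K=[if0 :: addL(4)]>
t=16: <C=5, E=∅, K=[addL(4)]>
→ final value 9

Answer: 9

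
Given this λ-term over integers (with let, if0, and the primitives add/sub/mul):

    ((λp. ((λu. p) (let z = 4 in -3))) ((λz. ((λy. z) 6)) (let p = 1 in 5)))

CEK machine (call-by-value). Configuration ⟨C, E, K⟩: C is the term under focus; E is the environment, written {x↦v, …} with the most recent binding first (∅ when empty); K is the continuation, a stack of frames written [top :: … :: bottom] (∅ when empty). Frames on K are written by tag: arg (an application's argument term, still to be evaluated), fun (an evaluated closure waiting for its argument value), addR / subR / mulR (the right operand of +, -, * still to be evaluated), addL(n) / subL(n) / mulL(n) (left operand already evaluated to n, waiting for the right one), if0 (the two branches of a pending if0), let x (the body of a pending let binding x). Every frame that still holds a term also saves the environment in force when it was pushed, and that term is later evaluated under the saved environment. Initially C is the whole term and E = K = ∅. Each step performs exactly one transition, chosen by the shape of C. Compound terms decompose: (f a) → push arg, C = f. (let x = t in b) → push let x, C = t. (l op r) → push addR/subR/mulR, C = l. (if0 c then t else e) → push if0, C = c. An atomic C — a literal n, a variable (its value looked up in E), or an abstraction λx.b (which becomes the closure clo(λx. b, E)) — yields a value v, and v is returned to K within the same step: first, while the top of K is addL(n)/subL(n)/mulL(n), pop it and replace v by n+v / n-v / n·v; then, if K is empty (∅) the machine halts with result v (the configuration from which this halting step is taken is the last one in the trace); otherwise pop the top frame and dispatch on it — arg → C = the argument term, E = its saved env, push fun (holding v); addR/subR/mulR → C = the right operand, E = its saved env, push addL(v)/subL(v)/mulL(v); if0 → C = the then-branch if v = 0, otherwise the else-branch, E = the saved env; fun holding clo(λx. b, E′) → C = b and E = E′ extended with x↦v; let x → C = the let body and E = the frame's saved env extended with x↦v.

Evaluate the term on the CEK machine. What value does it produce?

Answer: 5

Derivation:
0. <C=((λp. ((λu. p) (let z = 4 in -3))) ((λz. ((λy. z) 6)) (let p = 1 in 5))), E=∅, K=∅>
1. <C=(λp. ((λu. p) (let z = 4 in -3))), E=∅, K=[arg]>
2. <C=((λz. ((λy. z) 6)) (let p = 1 in 5)), E=∅, K=[fun]>
3. <C=(λz. ((λy. z) 6)), E=∅, K=[arg :: fun]>
4. <C=(let p = 1 in 5), E=∅, K=[fun :: fun]>
5. <C=1, E=∅, K=[let p :: fun :: fun]>
6. <C=5, E={p↦1}, K=[fun :: fun]>
7. <C=((λy. z) 6), E={z↦5}, K=[fun]>
8. <C=(λy. z), E={z↦5}, K=[arg :: fun]>
9. <C=6, E={z↦5}, K=[fun :: fun]>
10. <C=z, E={y↦6, z↦5}, K=[fun]>
11. <C=((λu. p) (let z = 4 in -3)), E={p↦5}, K=∅>
12. <C=(λu. p), E={p↦5}, K=[arg]>
13. <C=(let z = 4 in -3), E={p↦5}, K=[fun]>
14. <C=4, E={p↦5}, K=[let z :: fun]>
15. <C=-3, E={z↦4, p↦5}, K=[fun]>
16. <C=p, E={u↦-3, p↦5}, K=∅>
→ final value 5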